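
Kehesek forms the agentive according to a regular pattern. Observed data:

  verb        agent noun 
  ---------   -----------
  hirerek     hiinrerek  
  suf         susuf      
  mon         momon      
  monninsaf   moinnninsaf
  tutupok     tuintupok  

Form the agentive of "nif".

ninif

"nif" has 1 vowel. The stems with 1 vowel (mon → momon, suf → susuf) repeat the first consonant+vowel as a prefix.
The other pattern: stems with 3 vowels insert -in- after the first vowel.
So nif → ninif.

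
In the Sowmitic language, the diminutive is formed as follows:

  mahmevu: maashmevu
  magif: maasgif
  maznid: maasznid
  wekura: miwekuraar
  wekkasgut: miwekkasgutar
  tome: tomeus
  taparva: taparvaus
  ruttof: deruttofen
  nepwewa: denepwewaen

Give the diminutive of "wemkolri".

wekura and taparva both end in -a yet inflect differently (miwekuraar, taparvaus), so the final letter is not what conditions the rule; the first letter is.
"wemkolri" begins with w-. The stems beginning with w- (wekura → miwekuraar, wekkasgut → miwekkasgutar) add mi- … -ar around the stem.
The other patterns: stems beginning with m- insert -as- after the first vowel; stems beginning with t- add -us; stems beginning with n- or r- add de- … -en around the stem.
So wemkolri → miwemkolriar.

miwemkolriar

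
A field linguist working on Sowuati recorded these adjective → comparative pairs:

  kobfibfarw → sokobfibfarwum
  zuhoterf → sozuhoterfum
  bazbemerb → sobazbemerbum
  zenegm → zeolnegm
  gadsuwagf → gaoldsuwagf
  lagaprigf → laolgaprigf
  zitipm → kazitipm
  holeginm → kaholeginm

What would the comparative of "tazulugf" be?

taolzulugf

zuhoterf and gadsuwagf both end in -f yet inflect differently (sozuhoterfum, gaoldsuwagf), so the final letter is not what conditions the rule; the second-to-last letter is.
"tazulugf" has second-to-last letter 'g'. The stems whose second-to-last letter is 'g' (zenegm → zeolnegm, gadsuwagf → gaoldsuwagf, lagaprigf → laolgaprigf) insert -ol- after the first vowel.
The other patterns: stems whose second-to-last letter is 'r' add so- … -um around the stem; stems whose second-to-last letter is 'n' or 'p' add the prefix ka-.
So tazulugf → taolzulugf.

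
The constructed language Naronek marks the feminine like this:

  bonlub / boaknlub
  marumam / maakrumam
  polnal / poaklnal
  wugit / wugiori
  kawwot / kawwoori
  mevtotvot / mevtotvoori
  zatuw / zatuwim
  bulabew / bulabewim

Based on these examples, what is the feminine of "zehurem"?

zatuw and bonlub both have last vowel 'u' yet inflect differently (zatuwim, boaknlub), so the last vowel is not what conditions the rule; the final letter is.
"zehurem" ends in -m. The one such stem in the data (marumam → maakrumam) inserts -ak- after the first vowel (as do bonlub, polnal), so the same rule applies.
So zehurem → zeakhurem.

zeakhurem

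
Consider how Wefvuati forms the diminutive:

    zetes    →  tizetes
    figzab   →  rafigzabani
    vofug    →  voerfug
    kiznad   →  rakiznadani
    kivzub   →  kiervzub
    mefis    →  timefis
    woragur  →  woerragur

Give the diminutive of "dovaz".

radovazani

figzab and kivzub both end in -b yet inflect differently (rafigzabani, kiervzub), so the final letter is not what conditions the rule; the last vowel is.
"dovaz" has last vowel 'a'. The stems whose last vowel is 'a' (kiznad → rakiznadani, figzab → rafigzabani) add ra- … -ani around the stem.
So dovaz → radovazani.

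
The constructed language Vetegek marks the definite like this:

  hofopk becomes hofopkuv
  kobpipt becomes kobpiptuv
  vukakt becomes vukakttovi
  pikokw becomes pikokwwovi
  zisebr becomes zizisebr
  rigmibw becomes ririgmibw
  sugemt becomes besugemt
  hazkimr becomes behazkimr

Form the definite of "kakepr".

kobpipt and vukakt both end in -t yet inflect differently (kobpiptuv, vukakttovi), so the final letter is not what conditions the rule; the second-to-last letter is.
"kakepr" has second-to-last letter 'p'. The stems whose second-to-last letter is 'p' (hofopk → hofopkuv, kobpipt → kobpiptuv) add -uv.
The other patterns: stems whose second-to-last letter is 'k' double the final consonant and add -ovi; stems whose second-to-last letter is 'b' repeat the first consonant+vowel as a prefix; stems whose second-to-last letter is 'm' add the prefix be-.
So kakepr → kakepruv.

kakepruv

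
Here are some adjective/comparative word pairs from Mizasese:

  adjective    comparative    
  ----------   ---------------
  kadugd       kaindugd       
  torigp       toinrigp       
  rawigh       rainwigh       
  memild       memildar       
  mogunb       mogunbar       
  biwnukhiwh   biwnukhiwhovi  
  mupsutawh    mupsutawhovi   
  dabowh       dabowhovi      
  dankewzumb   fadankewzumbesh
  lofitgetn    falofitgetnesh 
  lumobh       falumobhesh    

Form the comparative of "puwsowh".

puwsowhovi

kadugd and memild both end in -d yet inflect differently (kaindugd, memildar), so the final letter is not what conditions the rule; the second-to-last letter is.
"puwsowh" has second-to-last letter 'w'. The stems whose second-to-last letter is 'w' (biwnukhiwh → biwnukhiwhovi, mupsutawh → mupsutawhovi, dabowh → dabowhovi) add -ovi.
So puwsowh → puwsowhovi.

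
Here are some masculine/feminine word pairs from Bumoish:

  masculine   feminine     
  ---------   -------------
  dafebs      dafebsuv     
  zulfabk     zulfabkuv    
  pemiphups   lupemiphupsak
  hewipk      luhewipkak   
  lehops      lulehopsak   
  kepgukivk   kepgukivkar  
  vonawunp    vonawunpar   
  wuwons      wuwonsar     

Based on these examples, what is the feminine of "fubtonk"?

"fubtonk" has second-to-last letter 'n'. The stems whose second-to-last letter is 'n' (vonawunp → vonawunpar, wuwons → wuwonsar) add -ar.
So fubtonk → fubtonkar.

fubtonkar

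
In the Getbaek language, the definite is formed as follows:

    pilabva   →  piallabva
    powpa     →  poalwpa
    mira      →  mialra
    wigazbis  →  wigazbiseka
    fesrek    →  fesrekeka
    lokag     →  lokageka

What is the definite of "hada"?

haalda

pilabva and lokag both have last vowel 'a' yet inflect differently (piallabva, lokageka), so the last vowel is not what conditions the rule; whether the stem ends in a vowel or a consonant is.
"hada" ends in a vowel. The stems ending in a vowel (pilabva → piallabva, powpa → poalwpa, mira → mialra) insert -al- after the first vowel.
The other pattern: stems ending in a consonant add -eka.
So hada → haalda.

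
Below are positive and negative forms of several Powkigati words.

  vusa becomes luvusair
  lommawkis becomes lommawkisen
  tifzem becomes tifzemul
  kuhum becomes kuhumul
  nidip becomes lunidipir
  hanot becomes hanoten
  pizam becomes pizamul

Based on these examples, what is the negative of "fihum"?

pizam and vusa both have last vowel 'a' yet inflect differently (pizamul, luvusair), so the last vowel is not what conditions the rule; the final letter is.
"fihum" ends in -m. The stems ending in -m (tifzem → tifzemul, kuhum → kuhumul, pizam → pizamul) add -ul.
So fihum → fihumul.

fihumul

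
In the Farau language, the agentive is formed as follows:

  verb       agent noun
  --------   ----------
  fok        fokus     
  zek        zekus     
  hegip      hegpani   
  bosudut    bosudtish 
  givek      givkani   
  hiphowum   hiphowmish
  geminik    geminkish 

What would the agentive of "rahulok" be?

rahulkish

fok and givek both end in -k yet inflect differently (fokus, givkani), so the final letter is not what conditions the rule; the number of vowels is.
"rahulok" has 3 vowels. The stems with 3 vowels (hiphowum → hiphowmish, bosudut → bosudtish, geminik → geminkish) delete the last vowel and add -ish.
So rahulok → rahulkish.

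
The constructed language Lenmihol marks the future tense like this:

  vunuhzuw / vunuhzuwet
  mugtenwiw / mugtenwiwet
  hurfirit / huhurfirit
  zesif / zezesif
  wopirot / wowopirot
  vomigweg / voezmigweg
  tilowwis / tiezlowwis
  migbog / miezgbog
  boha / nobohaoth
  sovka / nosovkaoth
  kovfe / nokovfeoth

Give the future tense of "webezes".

mugtenwiw and hurfirit both have last vowel 'i' yet inflect differently (mugtenwiwet, huhurfirit), so the last vowel is not what conditions the rule; the final letter is.
"webezes" ends in -s. The one such stem in the data (tilowwis → tiezlowwis) inserts -ez- after the first vowel (as do vomigweg, migbog), so the same rule applies.
The other patterns: stems ending in -w add -et; stems ending in -f or -t repeat the first consonant+vowel as a prefix; stems ending in -a or -e add no- … -oth around the stem.
So webezes → weezbezes.

weezbezes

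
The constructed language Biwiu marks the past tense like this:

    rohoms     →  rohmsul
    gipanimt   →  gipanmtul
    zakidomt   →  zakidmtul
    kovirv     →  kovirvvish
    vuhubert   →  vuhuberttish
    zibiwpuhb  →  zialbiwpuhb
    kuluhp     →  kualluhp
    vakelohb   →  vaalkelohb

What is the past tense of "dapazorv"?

dapazorvvish

gipanimt and vuhubert both end in -t yet inflect differently (gipanmtul, vuhuberttish), so the final letter is not what conditions the rule; the second-to-last letter is.
"dapazorv" has second-to-last letter 'r'. The stems whose second-to-last letter is 'r' (kovirv → kovirvvish, vuhubert → vuhuberttish) double the final consonant and add -ish.
So dapazorv → dapazorvvish.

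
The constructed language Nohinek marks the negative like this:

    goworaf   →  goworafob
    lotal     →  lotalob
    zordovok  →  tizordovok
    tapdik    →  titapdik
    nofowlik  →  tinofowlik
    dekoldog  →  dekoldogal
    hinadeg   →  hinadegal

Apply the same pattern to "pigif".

zordovok and dekoldog both have last vowel 'o' yet inflect differently (tizordovok, dekoldogal), so the last vowel is not what conditions the rule; the final letter is.
"pigif" ends in -f. The one such stem in the data (goworaf → goworafob) adds -ob, so the same rule applies.
The other patterns: stems ending in -k add the prefix ti-; stems ending in -g add -al.
So pigif → pigifob.

pigifob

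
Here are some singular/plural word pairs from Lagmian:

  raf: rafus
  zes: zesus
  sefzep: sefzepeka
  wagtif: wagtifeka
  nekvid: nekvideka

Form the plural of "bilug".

bilugeka

raf and wagtif both end in -f yet inflect differently (rafus, wagtifeka), so the final letter is not what conditions the rule; the number of vowels is.
"bilug" has 2 vowels. The stems with 2 vowels (sefzep → sefzepeka, wagtif → wagtifeka, nekvid → nekvideka) add -eka.
So bilug → bilugeka.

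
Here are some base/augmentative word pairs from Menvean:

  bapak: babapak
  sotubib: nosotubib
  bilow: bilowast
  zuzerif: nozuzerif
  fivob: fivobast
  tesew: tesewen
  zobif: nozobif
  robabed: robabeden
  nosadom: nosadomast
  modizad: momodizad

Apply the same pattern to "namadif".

"namadif" has last vowel 'i'. The stems whose last vowel is 'i' (sotubib → nosotubib, zuzerif → nozuzerif, zobif → nozobif) add the prefix no-.
So namadif → nonamadif.

nonamadif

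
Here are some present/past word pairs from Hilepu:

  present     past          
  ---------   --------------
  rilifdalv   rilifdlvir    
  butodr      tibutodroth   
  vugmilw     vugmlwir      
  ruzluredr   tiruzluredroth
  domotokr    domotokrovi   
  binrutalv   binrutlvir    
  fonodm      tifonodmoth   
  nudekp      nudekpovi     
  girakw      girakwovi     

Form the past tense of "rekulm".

girakw and vugmilw both end in -w yet inflect differently (girakwovi, vugmlwir), so the final letter is not what conditions the rule; the second-to-last letter is.
"rekulm" has second-to-last letter 'l'. The stems whose second-to-last letter is 'l' (vugmilw → vugmlwir, binrutalv → binrutlvir, rilifdalv → rilifdlvir) delete the last vowel and add -ir.
The other patterns: stems whose second-to-last letter is 'k' add -ovi; stems whose second-to-last letter is 'd' add ti- … -oth around the stem.
So rekulm → reklmir.

reklmir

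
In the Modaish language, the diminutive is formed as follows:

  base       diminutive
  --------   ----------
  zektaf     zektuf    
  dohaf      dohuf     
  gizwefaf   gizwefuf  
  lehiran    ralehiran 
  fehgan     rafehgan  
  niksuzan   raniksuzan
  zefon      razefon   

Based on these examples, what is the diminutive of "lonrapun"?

"lonrapun" ends in -n. The stems ending in -n (lehiran → ralehiran, fehgan → rafehgan, niksuzan → raniksuzan) add the prefix ra-.
So lonrapun → ralonrapun.

ralonrapun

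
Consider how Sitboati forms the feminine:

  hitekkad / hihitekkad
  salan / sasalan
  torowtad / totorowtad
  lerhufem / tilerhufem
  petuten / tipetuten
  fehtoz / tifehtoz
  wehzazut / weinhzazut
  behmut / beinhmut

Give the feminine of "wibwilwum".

salan and petuten both end in -n yet inflect differently (sasalan, tipetuten), so the final letter is not what conditions the rule; the last vowel is.
"wibwilwum" has last vowel 'u'. The stems whose last vowel is 'u' (wehzazut → weinhzazut, behmut → beinhmut) insert -in- after the first vowel.
So wibwilwum → wiinbwilwum.

wiinbwilwum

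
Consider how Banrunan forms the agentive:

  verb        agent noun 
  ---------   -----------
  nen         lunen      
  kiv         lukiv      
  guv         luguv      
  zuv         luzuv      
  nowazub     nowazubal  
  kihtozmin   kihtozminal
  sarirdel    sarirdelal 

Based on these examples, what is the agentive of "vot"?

nen and kihtozmin both end in -n yet inflect differently (lunen, kihtozminal), so the final letter is not what conditions the rule; the number of vowels is.
"vot" has 1 vowel. The stems with 1 vowel (nen → lunen, kiv → lukiv, guv → luguv) add the prefix lu-.
So vot → luvot.

luvot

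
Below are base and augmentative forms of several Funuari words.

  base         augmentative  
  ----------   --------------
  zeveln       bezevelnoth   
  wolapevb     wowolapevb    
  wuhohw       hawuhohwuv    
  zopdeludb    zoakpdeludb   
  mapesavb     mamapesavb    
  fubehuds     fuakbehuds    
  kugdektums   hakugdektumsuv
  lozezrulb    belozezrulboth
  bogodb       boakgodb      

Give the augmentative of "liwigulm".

lozezrulb and wolapevb both end in -b yet inflect differently (belozezrulboth, wowolapevb), so the final letter is not what conditions the rule; the second-to-last letter is.
"liwigulm" has second-to-last letter 'l'. The stems whose second-to-last letter is 'l' (zeveln → bezevelnoth, lozezrulb → belozezrulboth) add be- … -oth around the stem.
So liwigulm → beliwigulmoth.

beliwigulmoth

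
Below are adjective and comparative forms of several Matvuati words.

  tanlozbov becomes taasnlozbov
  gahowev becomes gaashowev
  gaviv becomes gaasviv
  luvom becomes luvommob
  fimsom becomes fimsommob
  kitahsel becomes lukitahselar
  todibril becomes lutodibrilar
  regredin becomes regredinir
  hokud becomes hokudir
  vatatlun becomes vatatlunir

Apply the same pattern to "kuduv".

tanlozbov and luvom both have last vowel 'o' yet inflect differently (taasnlozbov, luvommob), so the last vowel is not what conditions the rule; the final letter is.
"kuduv" ends in -v. The stems ending in -v (tanlozbov → taasnlozbov, gahowev → gaashowev, gaviv → gaasviv) insert -as- after the first vowel.
The other patterns: stems ending in -m double the final consonant and add -ob; stems ending in -l add lu- … -ar around the stem; stems ending in -d or -n add -ir.
So kuduv → kuasduv.

kuasduv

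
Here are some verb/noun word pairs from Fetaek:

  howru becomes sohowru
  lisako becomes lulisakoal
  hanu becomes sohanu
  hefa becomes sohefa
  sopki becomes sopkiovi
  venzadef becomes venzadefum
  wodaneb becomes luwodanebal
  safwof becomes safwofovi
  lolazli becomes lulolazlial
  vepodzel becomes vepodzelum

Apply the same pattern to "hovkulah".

sohovkulah

lolazli and sopki both end in -i yet inflect differently (lulolazlial, sopkiovi), so the final letter is not what conditions the rule; the first letter is.
"hovkulah" begins with h-. The stems beginning with h- (hefa → sohefa, howru → sohowru, hanu → sohanu) add the prefix so-.
So hovkulah → sohovkulah.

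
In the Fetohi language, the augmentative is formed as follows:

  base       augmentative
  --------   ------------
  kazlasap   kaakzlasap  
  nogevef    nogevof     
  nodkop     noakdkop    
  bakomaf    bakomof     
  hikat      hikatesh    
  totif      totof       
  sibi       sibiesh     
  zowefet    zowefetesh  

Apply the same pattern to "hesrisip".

heaksrisip

"hesrisip" ends in -p. The stems ending in -p (nodkop → noakdkop, kazlasap → kaakzlasap) insert -ak- after the first vowel.
The other patterns: stems ending in -i or -t add -esh; stems ending in -f change the last vowel to 'o'.
So hesrisip → heaksrisip.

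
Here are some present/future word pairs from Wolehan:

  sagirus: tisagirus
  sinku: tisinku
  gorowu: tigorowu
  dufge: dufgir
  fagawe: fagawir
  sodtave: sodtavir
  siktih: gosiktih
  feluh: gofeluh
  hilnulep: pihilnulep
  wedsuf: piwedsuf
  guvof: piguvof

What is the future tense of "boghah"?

goboghah

"boghah" ends in -h. The stems ending in -h (siktih → gosiktih, feluh → gofeluh) add the prefix go-.
The other patterns: stems ending in -s or -u add the prefix ti-; stems ending in -e drop the final letter and add -ir; stems ending in -f or -p add the prefix pi-.
So boghah → goboghah.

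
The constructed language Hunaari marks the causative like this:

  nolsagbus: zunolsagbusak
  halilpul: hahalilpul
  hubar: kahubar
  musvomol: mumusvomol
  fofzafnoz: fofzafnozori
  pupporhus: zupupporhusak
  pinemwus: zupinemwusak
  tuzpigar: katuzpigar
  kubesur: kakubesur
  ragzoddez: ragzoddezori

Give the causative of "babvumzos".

zubabvumzosak

halilpul and pupporhus both have last vowel 'u' yet inflect differently (hahalilpul, zupupporhusak), so the last vowel is not what conditions the rule; the final letter is.
"babvumzos" ends in -s. The stems ending in -s (pupporhus → zupupporhusak, nolsagbus → zunolsagbusak, pinemwus → zupinemwusak) add zu- … -ak around the stem.
So babvumzos → zubabvumzosak.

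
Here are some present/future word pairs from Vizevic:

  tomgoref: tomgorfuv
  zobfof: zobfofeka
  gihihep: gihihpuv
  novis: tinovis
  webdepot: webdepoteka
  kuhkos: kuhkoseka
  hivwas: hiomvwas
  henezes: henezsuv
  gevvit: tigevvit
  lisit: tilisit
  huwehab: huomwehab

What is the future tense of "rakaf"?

raomkaf

"rakaf" has last vowel 'a'. The stems whose last vowel is 'a' (hivwas → hiomvwas, huwehab → huomwehab) insert -om- after the first vowel.
So rakaf → raomkaf.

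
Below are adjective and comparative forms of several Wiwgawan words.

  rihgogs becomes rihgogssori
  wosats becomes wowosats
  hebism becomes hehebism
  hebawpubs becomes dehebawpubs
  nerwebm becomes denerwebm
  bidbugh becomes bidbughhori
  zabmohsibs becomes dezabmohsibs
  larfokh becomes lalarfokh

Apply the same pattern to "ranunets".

"ranunets" has second-to-last letter 't'. The one such stem in the data (wosats → wowosats) repeats the first consonant+vowel as a prefix (as do larfokh, hebism), so the same rule applies.
So ranunets → raranunets.

raranunets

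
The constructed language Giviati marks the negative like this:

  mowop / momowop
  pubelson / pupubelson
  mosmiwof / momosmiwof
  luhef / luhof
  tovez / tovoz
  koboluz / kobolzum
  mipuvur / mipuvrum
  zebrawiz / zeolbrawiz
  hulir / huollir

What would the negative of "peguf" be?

pegfum

mosmiwof and luhef both end in -f yet inflect differently (momosmiwof, luhof), so the final letter is not what conditions the rule; the last vowel is.
"peguf" has last vowel 'u'. The stems whose last vowel is 'u' (koboluz → kobolzum, mipuvur → mipuvrum) delete the last vowel and add -um.
The other patterns: stems whose last vowel is 'o' repeat the first consonant+vowel as a prefix; stems whose last vowel is 'e' change the last vowel to 'o'; stems whose last vowel is 'i' insert -ol- after the first vowel.
So peguf → pegfum.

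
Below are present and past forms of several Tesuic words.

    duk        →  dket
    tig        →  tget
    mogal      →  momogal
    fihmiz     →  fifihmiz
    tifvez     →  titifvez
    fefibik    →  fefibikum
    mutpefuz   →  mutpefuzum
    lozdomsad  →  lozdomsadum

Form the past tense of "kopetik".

kopetikum

duk and fefibik both end in -k yet inflect differently (dket, fefibikum), so the final letter is not what conditions the rule; the number of vowels is.
"kopetik" has 3 vowels. The stems with 3 vowels (fefibik → fefibikum, mutpefuz → mutpefuzum, lozdomsad → lozdomsadum) add -um.
So kopetik → kopetikum.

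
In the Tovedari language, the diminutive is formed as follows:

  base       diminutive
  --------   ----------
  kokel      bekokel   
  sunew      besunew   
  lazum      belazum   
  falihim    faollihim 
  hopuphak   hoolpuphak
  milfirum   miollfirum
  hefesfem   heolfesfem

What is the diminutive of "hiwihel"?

hiolwihel

lazum and falihim both end in -m yet inflect differently (belazum, faollihim), so the final letter is not what conditions the rule; the number of vowels is.
"hiwihel" has 3 vowels. The stems with 3 vowels (falihim → faollihim, hopuphak → hoolpuphak, milfirum → miollfirum) insert -ol- after the first vowel.
The other pattern: stems with 2 vowels add the prefix be-.
So hiwihel → hiolwihel.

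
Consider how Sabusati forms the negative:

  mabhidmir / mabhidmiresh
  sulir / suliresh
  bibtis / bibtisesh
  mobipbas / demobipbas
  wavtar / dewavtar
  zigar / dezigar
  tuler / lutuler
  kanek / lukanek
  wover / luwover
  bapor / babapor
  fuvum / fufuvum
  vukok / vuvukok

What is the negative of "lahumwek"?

bibtis and mobipbas both end in -s yet inflect differently (bibtisesh, demobipbas), so the final letter is not what conditions the rule; the last vowel is.
"lahumwek" has last vowel 'e'. The stems whose last vowel is 'e' (tuler → lutuler, kanek → lukanek, wover → luwover) add the prefix lu-.
The other patterns: stems whose last vowel is 'i' add -esh; stems whose last vowel is 'a' add the prefix de-; stems whose last vowel is 'o' or 'u' repeat the first consonant+vowel as a prefix.
So lahumwek → lulahumwek.

lulahumwek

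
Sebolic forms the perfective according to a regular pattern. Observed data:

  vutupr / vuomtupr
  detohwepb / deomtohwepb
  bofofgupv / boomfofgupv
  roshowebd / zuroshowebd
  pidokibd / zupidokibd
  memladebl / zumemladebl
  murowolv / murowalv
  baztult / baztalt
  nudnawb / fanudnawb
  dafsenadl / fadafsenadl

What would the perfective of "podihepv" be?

bofofgupv and murowolv both end in -v yet inflect differently (boomfofgupv, murowalv), so the final letter is not what conditions the rule; the second-to-last letter is.
"podihepv" has second-to-last letter 'p'. The stems whose second-to-last letter is 'p' (vutupr → vuomtupr, detohwepb → deomtohwepb, bofofgupv → boomfofgupv) insert -om- after the first vowel.
The other patterns: stems whose second-to-last letter is 'b' add the prefix zu-; stems whose second-to-last letter is 'l' change the last vowel to 'a'; stems whose second-to-last letter is 'd' or 'w' add the prefix fa-.
So podihepv → poomdihepv.

poomdihepv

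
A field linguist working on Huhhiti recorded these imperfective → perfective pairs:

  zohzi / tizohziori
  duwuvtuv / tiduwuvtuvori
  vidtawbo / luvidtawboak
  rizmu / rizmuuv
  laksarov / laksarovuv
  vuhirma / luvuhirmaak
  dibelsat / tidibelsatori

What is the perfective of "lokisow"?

laksarov and duwuvtuv both end in -v yet inflect differently (laksarovuv, tiduwuvtuvori), so the final letter is not what conditions the rule; the first letter is.
"lokisow" begins with l-. The one such stem in the data (laksarov → laksarovuv) adds -uv, so the same rule applies.
So lokisow → lokisowuv.

lokisowuv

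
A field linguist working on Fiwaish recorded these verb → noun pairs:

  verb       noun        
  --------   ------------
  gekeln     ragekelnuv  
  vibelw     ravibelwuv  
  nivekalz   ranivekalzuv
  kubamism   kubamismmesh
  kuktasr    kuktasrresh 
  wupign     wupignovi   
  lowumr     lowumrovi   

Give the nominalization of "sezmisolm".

gekeln and wupign both end in -n yet inflect differently (ragekelnuv, wupignovi), so the final letter is not what conditions the rule; the second-to-last letter is.
"sezmisolm" has second-to-last letter 'l'. The stems whose second-to-last letter is 'l' (gekeln → ragekelnuv, vibelw → ravibelwuv, nivekalz → ranivekalzuv) add ra- … -uv around the stem.
The other patterns: stems whose second-to-last letter is 's' double the final consonant and add -esh; stems whose second-to-last letter is 'g' or 'm' add -ovi.
So sezmisolm → rasezmisolmuv.

rasezmisolmuv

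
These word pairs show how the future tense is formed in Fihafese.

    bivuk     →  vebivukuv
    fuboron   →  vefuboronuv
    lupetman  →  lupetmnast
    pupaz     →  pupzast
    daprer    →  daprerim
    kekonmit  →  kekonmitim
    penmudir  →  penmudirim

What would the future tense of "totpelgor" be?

fuboron and lupetman both end in -n yet inflect differently (vefuboronuv, lupetmnast), so the final letter is not what conditions the rule; the last vowel is.
"totpelgor" has last vowel 'o'. The one such stem in the data (fuboron → vefuboronuv) adds ve- … -uv around the stem, so the same rule applies.
So totpelgor → vetotpelgoruv.

vetotpelgoruv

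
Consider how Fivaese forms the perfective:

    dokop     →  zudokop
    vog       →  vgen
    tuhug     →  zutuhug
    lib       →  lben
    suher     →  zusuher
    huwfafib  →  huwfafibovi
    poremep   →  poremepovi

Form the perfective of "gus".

gsen

"gus" has 1 vowel. The stems with 1 vowel (lib → lben, vog → vgen) delete the last vowel and add -en.
The other patterns: stems with 2 vowels add the prefix zu-; stems with 3 vowels add -ovi.
So gus → gsen.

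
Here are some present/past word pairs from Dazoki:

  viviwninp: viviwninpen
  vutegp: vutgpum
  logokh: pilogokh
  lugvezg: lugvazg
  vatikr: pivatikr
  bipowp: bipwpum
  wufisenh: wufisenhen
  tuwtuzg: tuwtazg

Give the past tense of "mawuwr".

mawwrum

logokh and wufisenh both end in -h yet inflect differently (pilogokh, wufisenhen), so the final letter is not what conditions the rule; the second-to-last letter is.
"mawuwr" has second-to-last letter 'w'. The one such stem in the data (bipowp → bipwpum) deletes the last vowel and adds -um (as does vutegp), so the same rule applies.
The other patterns: stems whose second-to-last letter is 'z' change the last vowel to 'a'; stems whose second-to-last letter is 'k' add the prefix pi-; stems whose second-to-last letter is 'n' add -en.
So mawuwr → mawwrum.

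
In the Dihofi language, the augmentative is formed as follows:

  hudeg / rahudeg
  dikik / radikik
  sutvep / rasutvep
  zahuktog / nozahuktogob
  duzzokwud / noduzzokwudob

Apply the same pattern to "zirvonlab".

nozirvonlabob

"zirvonlab" has 3 vowels. The stems with 3 vowels (zahuktog → nozahuktogob, duzzokwud → noduzzokwudob) add no- … -ob around the stem.
The other pattern: stems with 2 vowels add the prefix ra-.
So zirvonlab → nozirvonlabob.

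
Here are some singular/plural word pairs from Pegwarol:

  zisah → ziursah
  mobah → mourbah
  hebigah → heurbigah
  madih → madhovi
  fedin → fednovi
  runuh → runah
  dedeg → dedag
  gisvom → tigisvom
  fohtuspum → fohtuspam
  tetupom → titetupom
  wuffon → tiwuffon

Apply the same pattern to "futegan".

fedin and wuffon both end in -n yet inflect differently (fednovi, tiwuffon), so the final letter is not what conditions the rule; the last vowel is.
"futegan" has last vowel 'a'. The stems whose last vowel is 'a' (hebigah → heurbigah, mobah → mourbah, zisah → ziursah) insert -ur- after the first vowel.
So futegan → fuurtegan.

fuurtegan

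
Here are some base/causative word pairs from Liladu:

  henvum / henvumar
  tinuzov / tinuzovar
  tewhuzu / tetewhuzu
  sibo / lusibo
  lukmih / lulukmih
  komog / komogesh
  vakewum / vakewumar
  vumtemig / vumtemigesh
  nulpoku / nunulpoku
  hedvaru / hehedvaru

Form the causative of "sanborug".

sanborugesh

komog and sibo both have last vowel 'o' yet inflect differently (komogesh, lusibo), so the last vowel is not what conditions the rule; the final letter is.
"sanborug" ends in -g. The stems ending in -g (komog → komogesh, vumtemig → vumtemigesh) add -esh.
The other patterns: stems ending in -u repeat the first consonant+vowel as a prefix; stems ending in -h or -o add the prefix lu-; stems ending in -m or -v add -ar.
So sanborug → sanborugesh.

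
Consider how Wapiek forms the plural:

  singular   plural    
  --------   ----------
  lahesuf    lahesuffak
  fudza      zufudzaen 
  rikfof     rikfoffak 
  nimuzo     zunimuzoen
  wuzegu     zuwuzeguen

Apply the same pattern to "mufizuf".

wuzegu and lahesuf both have last vowel 'u' yet inflect differently (zuwuzeguen, lahesuffak), so the last vowel is not what conditions the rule; whether the stem ends in a vowel or a consonant is.
"mufizuf" ends in a consonant. The stems ending in a consonant (lahesuf → lahesuffak, rikfof → rikfoffak) double the final consonant and add -ak.
So mufizuf → mufizuffak.

mufizuffak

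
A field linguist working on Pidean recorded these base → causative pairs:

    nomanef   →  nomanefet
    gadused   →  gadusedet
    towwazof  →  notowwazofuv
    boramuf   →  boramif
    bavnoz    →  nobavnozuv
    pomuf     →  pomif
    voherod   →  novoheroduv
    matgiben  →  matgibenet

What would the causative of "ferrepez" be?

ferrepezet

nomanef and boramuf both end in -f yet inflect differently (nomanefet, boramif), so the final letter is not what conditions the rule; the last vowel is.
"ferrepez" has last vowel 'e'. The stems whose last vowel is 'e' (nomanef → nomanefet, matgiben → matgibenet, gadused → gadusedet) add -et.
So ferrepez → ferrepezet.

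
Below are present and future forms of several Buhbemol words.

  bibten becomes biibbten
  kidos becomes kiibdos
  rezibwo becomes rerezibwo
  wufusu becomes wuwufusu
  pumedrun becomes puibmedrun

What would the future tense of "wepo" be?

"wepo" ends in a vowel. The stems ending in a vowel (rezibwo → rerezibwo, wufusu → wuwufusu) repeat the first consonant+vowel as a prefix.
So wepo → wewepo.

wewepo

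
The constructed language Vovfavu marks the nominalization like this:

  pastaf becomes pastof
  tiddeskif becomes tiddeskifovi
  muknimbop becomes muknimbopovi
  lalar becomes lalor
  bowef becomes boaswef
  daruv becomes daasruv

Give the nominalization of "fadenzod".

bowef and tiddeskif both end in -f yet inflect differently (boaswef, tiddeskifovi), so the final letter is not what conditions the rule; the last vowel is.
"fadenzod" has last vowel 'o'. The one such stem in the data (muknimbop → muknimbopovi) adds -ovi, so the same rule applies.
So fadenzod → fadenzodovi.

fadenzodovi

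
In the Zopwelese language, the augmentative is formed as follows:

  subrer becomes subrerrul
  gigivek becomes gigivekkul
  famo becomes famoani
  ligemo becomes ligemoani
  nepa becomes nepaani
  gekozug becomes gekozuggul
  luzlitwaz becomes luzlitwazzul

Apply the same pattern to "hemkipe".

hemkipeani

luzlitwaz and nepa both have last vowel 'a' yet inflect differently (luzlitwazzul, nepaani), so the last vowel is not what conditions the rule; whether the stem ends in a vowel or a consonant is.
"hemkipe" ends in a vowel. The stems ending in a vowel (ligemo → ligemoani, famo → famoani, nepa → nepaani) add -ani.
The other pattern: stems ending in a consonant double the final consonant and add -ul.
So hemkipe → hemkipeani.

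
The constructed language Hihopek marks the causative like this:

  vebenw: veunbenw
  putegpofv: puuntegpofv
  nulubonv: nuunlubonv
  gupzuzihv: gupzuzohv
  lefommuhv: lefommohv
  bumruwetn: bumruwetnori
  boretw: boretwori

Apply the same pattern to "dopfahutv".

dopfahutvori

"dopfahutv" has second-to-last letter 't'. The stems whose second-to-last letter is 't' (bumruwetn → bumruwetnori, boretw → boretwori) add -ori.
So dopfahutv → dopfahutvori.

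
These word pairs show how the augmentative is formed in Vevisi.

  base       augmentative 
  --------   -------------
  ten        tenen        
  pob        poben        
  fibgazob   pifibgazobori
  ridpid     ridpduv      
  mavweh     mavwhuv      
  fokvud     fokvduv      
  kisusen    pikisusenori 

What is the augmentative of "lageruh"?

"lageruh" has 3 vowels. The stems with 3 vowels (kisusen → pikisusenori, fibgazob → pifibgazobori) add pi- … -ori around the stem.
So lageruh → pilageruhori.

pilageruhori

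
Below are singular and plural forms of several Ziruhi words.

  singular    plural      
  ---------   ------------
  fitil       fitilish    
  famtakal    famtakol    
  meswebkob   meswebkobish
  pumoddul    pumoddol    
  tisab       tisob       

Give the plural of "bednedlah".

tisab and meswebkob both end in -b yet inflect differently (tisob, meswebkobish), so the final letter is not what conditions the rule; the last vowel is.
"bednedlah" has last vowel 'a'. The stems whose last vowel is 'a' (tisab → tisob, famtakal → famtakol) change the last vowel to 'o'.
So bednedlah → bednedloh.

bednedloh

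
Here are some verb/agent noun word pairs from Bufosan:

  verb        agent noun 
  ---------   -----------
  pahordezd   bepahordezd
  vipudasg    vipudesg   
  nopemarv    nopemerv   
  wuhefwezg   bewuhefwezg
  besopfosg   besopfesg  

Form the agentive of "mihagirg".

mihagerg

wuhefwezg and vipudasg both end in -g yet inflect differently (bewuhefwezg, vipudesg), so the final letter is not what conditions the rule; the second-to-last letter is.
"mihagirg" has second-to-last letter 'r'. The one such stem in the data (nopemarv → nopemerv) changes the last vowel to 'e' (as do vipudasg, besopfosg), so the same rule applies.
So mihagirg → mihagerg.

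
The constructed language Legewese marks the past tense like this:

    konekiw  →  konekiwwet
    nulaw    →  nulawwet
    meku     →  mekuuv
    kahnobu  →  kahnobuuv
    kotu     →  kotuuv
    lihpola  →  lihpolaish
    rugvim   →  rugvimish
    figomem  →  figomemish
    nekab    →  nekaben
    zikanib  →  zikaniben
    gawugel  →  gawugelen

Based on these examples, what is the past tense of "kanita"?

kanitaish

nulaw and lihpola both have last vowel 'a' yet inflect differently (nulawwet, lihpolaish), so the last vowel is not what conditions the rule; the final letter is.
"kanita" ends in -a. The one such stem in the data (lihpola → lihpolaish) adds -ish, so the same rule applies.
So kanita → kanitaish.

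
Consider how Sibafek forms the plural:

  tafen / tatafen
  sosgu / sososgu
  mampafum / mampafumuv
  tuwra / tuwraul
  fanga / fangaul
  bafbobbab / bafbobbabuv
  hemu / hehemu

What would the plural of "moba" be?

mobaul

sosgu and mampafum both have last vowel 'u' yet inflect differently (sososgu, mampafumuv), so the last vowel is not what conditions the rule; the final letter is.
"moba" ends in -a. The stems ending in -a (tuwra → tuwraul, fanga → fangaul) add -ul.
The other patterns: stems ending in -n or -u repeat the first consonant+vowel as a prefix; stems ending in -b or -m add -uv.
So moba → mobaul.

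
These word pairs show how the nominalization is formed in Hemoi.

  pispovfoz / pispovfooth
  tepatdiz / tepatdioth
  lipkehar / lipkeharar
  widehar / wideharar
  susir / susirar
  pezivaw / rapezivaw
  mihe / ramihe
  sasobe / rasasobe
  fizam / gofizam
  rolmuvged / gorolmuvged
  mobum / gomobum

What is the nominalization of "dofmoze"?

"dofmoze" ends in -e. The stems ending in -e (mihe → ramihe, sasobe → rasasobe) add the prefix ra-.
The other patterns: stems ending in -z drop the final letter and add -oth; stems ending in -r add -ar; stems ending in -d or -m add the prefix go-.
So dofmoze → radofmoze.

radofmoze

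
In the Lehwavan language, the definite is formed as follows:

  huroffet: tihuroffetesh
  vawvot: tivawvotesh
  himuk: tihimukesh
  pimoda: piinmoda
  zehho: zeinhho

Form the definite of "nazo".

"nazo" ends in a vowel. The stems ending in a vowel (pimoda → piinmoda, zehho → zeinhho) insert -in- after the first vowel.
So nazo → nainzo.

nainzo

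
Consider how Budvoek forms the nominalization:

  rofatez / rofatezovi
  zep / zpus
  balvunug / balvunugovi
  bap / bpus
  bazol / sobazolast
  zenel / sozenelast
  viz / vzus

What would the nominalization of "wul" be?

wlus

viz and rofatez both end in -z yet inflect differently (vzus, rofatezovi), so the final letter is not what conditions the rule; the number of vowels is.
"wul" has 1 vowel. The stems with 1 vowel (zep → zpus, viz → vzus, bap → bpus) delete the last vowel and add -us.
The other patterns: stems with 2 vowels add so- … -ast around the stem; stems with 3 vowels add -ovi.
So wul → wlus.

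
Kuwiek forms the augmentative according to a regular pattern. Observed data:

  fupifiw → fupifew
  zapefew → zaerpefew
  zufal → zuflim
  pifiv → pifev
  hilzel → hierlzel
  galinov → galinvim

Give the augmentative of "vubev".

zapefew and fupifiw both end in -w yet inflect differently (zaerpefew, fupifew), so the final letter is not what conditions the rule; the last vowel is.
"vubev" has last vowel 'e'. The stems whose last vowel is 'e' (zapefew → zaerpefew, hilzel → hierlzel) insert -er- after the first vowel.
The other patterns: stems whose last vowel is 'i' change the last vowel to 'e'; stems whose last vowel is 'a' or 'o' delete the last vowel and add -im.
So vubev → vuerbev.

vuerbev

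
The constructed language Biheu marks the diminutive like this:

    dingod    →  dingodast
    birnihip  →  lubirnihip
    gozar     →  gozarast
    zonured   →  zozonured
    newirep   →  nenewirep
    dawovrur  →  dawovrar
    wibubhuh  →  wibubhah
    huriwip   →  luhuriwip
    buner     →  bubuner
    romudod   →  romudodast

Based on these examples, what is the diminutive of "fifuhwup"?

fifuhwap

buner and gozar both end in -r yet inflect differently (bubuner, gozarast), so the final letter is not what conditions the rule; the last vowel is.
"fifuhwup" has last vowel 'u'. The stems whose last vowel is 'u' (dawovrur → dawovrar, wibubhuh → wibubhah) change the last vowel to 'a'.
So fifuhwup → fifuhwap.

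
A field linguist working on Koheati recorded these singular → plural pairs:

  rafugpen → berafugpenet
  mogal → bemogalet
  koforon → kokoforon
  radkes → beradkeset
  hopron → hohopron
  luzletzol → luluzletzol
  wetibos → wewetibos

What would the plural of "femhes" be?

befemheset

wetibos and radkes both end in -s yet inflect differently (wewetibos, beradkeset), so the final letter is not what conditions the rule; the last vowel is.
"femhes" has last vowel 'e'. The stems whose last vowel is 'e' (radkes → beradkeset, rafugpen → berafugpenet) add be- … -et around the stem.
So femhes → befemheset.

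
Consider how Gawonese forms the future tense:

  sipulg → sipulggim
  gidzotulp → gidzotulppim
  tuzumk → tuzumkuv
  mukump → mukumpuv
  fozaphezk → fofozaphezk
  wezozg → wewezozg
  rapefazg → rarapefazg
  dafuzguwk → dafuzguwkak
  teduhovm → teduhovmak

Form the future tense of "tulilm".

gidzotulp and mukump both end in -p yet inflect differently (gidzotulppim, mukumpuv), so the final letter is not what conditions the rule; the second-to-last letter is.
"tulilm" has second-to-last letter 'l'. The stems whose second-to-last letter is 'l' (sipulg → sipulggim, gidzotulp → gidzotulppim) double the final consonant and add -im.
So tulilm → tulilmmim.

tulilmmim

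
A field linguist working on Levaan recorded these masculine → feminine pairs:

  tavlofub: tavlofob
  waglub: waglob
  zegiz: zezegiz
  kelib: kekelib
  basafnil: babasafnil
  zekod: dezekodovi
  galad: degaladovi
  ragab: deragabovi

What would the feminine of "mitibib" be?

tavlofub and kelib both end in -b yet inflect differently (tavlofob, kekelib), so the final letter is not what conditions the rule; the last vowel is.
"mitibib" has last vowel 'i'. The stems whose last vowel is 'i' (zegiz → zezegiz, kelib → kekelib, basafnil → babasafnil) repeat the first consonant+vowel as a prefix.
So mitibib → mimitibib.

mimitibib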